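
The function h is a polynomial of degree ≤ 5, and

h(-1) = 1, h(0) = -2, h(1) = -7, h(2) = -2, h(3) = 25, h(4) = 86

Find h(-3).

-47

First differences: -3, -5, 5, 27, 61. Second differences: -2, 10, 22, 34. Third differences: 12, 12, 12.
Level-3 differences are constant, so h has degree 3.
Fitting a degree-3 polynomial gives h(t) = 2t³ - t² - 6t - 2.
Then h(-3) = -47.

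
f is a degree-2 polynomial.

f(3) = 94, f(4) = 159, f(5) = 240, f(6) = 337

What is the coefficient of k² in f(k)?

8

Write f(k) = ak² + bk + c; the 4 given values yield a linear system in the 3 coefficients.
Solving, f(k) = 8k² + 9k - 5.
The coefficient of k² is 8.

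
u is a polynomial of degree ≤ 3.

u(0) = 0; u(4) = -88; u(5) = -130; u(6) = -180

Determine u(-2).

Write u(x) = ax³ + bx² + cx + d; the 4 given values yield a linear system in the 4 coefficients.
Solving, the leading coefficient vanishes, and u(x) = -4x² - 6x.
Then u(-2) = -4.

-4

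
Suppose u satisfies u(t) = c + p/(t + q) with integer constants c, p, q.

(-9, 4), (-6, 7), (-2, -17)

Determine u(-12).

(u(t) − c)(t + q) = p for each data point; the three points give a linear system in c and q, then p follows.
Solving: c = 1, q = 3, p = -18, so u(t) = 1 − 18/(t + 3).
Then u(-12) = 1 − 18/(-9) = 3.

3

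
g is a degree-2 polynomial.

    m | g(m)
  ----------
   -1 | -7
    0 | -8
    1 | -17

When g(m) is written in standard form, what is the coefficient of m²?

-4

Write g(m) = am² + bm + c; the 3 given values yield a linear system in the 3 coefficients.
Solving, g(m) = -4m² - 5m - 8.
The coefficient of m² is -4.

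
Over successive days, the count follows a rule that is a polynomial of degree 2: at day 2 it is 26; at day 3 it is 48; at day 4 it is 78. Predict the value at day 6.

162

Write the value at t as u(t).
Write u(t) = at² + bt + c; the 3 given values yield a linear system in the 3 coefficients.
Solving, u(t) = 4t² + 2t + 6.
Then u(6) = 162.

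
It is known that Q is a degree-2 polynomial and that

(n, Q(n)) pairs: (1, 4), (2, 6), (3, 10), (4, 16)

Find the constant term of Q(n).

Write Q(n) = an² + bn + c; the 4 given values yield a linear system in the 3 coefficients.
Solving, Q(n) = n² - n + 4.
The constant term is Q(0) = 4.

4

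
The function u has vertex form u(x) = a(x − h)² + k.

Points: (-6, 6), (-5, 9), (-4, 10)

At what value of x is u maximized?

-4

First differences 3, 1; second difference -2 = 2a, so a = -1.
Expanding, the x-coefficient is −2ah = 2h; matching it to the data gives h = -4, and then k = 10.
So u(x) = -1(x + 4)² + 10.
Hence h = -4.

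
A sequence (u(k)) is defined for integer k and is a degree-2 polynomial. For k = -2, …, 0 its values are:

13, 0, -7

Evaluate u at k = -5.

Write u(k) = ak² + bk + c; the 3 given values yield a linear system in the 3 coefficients.
Solving, u(k) = 3k² - 4k - 7.
Then u(-5) = 88.

88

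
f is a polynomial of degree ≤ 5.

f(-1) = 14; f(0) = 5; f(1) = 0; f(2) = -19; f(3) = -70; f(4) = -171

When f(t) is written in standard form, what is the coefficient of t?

Write f(t) = at^5 + bt^4 + ct³ + dt² + et + p; the 6 given values yield a linear system in the 6 coefficients.
Solving, the top 2 coefficients vanish, and f(t) = -3t³ + 2t² - 4t + 5.
The coefficient of t is -4.

-4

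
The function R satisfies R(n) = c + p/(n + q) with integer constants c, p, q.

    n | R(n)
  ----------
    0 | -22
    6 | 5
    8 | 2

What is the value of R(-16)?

(R(n) − c)(n + q) = p for each data point; the three points give a linear system in c and q, then p follows.
Solving: c = -4, q = -2, p = 36, so R(n) = -4 + 36/(n − 2).
Then R(-16) = -4 + 36/(-18) = -6.

-6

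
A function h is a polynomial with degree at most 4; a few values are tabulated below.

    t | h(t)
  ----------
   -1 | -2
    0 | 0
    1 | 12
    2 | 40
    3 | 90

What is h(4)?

First differences: 2, 12, 28, 50. Second differences: 10, 16, 22. Third differences: 6, 6.
Level-3 differences are constant, so h has degree 3.
Extending the table by one column gives the next first difference 78, so h(4) = 90 + 78 = 168.

168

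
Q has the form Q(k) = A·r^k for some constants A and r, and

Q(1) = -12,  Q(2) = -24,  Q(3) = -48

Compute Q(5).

Consecutive ratio: -24/(-12) = 2, and -48/(-24) = 2, so r = 2.
Then A·2^1 = -12 gives A = -6, and Q(k) = -6·2^k.
Q(5) = -6·2^5 = -192.

-192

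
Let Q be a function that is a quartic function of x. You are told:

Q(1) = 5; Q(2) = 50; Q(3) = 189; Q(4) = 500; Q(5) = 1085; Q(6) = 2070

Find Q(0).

Write Q(x) = ax^4 + bx³ + cx² + dx + e; the 6 given values yield a linear system in the 5 coefficients.
Solving, Q(x) = x^4 + 3x³ + 4x² - 3x.
Then Q(0) = 0.

0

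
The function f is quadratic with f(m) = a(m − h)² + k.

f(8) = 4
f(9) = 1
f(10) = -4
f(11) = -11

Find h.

7

First differences -3, -5, -7; second difference -2 = 2a, so a = -1.
Expanding, the m-coefficient is −2ah = 2h; matching it to the data gives h = 7, and then k = 5.
So f(m) = -1(m − 7)² + 5.
Hence h = 7.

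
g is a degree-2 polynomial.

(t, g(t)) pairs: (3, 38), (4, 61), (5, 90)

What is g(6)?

Write g(t) = at² + bt + c; the 3 given values yield a linear system in the 3 coefficients.
Solving, g(t) = 3t² + 2t + 5.
Then g(6) = 125.

125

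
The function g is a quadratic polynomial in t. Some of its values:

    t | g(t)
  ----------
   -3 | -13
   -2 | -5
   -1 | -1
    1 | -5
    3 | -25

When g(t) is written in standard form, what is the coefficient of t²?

Write g(t) = at² + bt + c; the 5 given values yield a linear system in the 3 coefficients.
Solving, g(t) = -2t² - 2t - 1.
The coefficient of t² is -2.

-2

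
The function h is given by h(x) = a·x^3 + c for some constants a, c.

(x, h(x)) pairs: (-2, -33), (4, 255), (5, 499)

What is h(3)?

From h(-2) = -33 and h(4) = 255: -8a + c = -33 and 64a + c = 255.
Subtracting: 72a = 288, so a = 4; then c = -33 − 4·(-8) = -1.
So h(x) = 4x³ − 1, and h(3) = 107.

107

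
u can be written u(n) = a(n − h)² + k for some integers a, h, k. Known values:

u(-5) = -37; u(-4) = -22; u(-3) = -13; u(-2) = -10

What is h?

First differences 15, 9, 3; second difference -6 = 2a, so a = -3.
Expanding, the n-coefficient is −2ah = 6h; matching it to the data gives h = -2, and then k = -10.
So u(n) = -3(n + 2)² − 10.
Hence h = -2.

-2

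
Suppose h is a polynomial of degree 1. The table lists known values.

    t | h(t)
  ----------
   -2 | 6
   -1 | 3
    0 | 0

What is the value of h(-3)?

Write h(t) = at + b; the 3 given values yield a linear system in the 2 coefficients.
Solving, h(t) = -3t.
Then h(-3) = 9.

9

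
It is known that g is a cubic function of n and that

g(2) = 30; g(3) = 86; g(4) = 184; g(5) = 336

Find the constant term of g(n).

-4

Write g(n) = an³ + bn² + cn + d; the 4 given values yield a linear system in the 4 coefficients.
Solving, g(n) = 2n³ + 3n² + 3n - 4.
The constant term is g(0) = -4.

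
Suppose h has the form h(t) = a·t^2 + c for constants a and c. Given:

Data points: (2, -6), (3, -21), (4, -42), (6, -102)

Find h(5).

-69

From h(2) = -6 and h(3) = -21: 4a + c = -6 and 9a + c = -21.
Subtracting: 5a = -15, so a = -3; then c = -6 − (-3)·4 = 6.
So h(t) = -3t² + 6, and h(5) = -69.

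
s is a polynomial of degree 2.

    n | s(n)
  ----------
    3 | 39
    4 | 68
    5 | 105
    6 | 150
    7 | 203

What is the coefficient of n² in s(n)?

First differences: 29, 37, 45, 53. Second differences: 8, 8, 8.
Level-2 differences are constant, so s has degree 2.
Fitting a degree-2 polynomial gives s(n) = 4n² + n.
The coefficient of n² is 4.

4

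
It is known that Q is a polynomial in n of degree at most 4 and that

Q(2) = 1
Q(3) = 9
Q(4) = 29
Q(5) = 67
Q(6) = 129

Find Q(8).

First differences: 8, 20, 38, 62. Second differences: 12, 18, 24. Third differences: 6, 6.
Level-3 differences are constant, so Q has degree 3.
Fitting a degree-3 polynomial gives Q(n) = n³ - 3n² + 4n - 3.
Then Q(8) = 349.

349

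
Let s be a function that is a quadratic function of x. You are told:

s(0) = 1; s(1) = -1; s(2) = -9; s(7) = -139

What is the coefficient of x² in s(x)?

-3

Write s(x) = ax² + bx + c; the 4 given values yield a linear system in the 3 coefficients.
Solving, s(x) = -3x² + x + 1.
The coefficient of x² is -3.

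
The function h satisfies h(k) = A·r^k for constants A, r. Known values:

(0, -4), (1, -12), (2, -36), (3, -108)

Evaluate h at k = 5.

Consecutive ratio: -12/(-4) = 3, and -36/(-12) = 3, so r = 3.
Then A·3^0 = -4 gives A = -4, and h(k) = -4·3^k.
h(5) = -4·3^5 = -972.

-972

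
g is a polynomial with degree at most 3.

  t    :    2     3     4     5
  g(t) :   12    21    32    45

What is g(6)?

First differences: 9, 11, 13. Second differences: 2, 2.
Level-2 differences are constant, so g has degree 2.
Fitting a degree-2 polynomial gives g(t) = t² + 4t.
Then g(6) = 60.

60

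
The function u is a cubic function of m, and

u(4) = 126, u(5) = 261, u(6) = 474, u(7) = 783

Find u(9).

Write u(m) = am³ + bm² + cm + d; the 4 given values yield a linear system in the 4 coefficients.
Solving, u(m) = 3m³ - 6m² + 6m + 6.
Then u(9) = 1761.

1761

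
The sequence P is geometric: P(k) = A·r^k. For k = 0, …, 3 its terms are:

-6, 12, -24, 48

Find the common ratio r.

-2

Consecutive ratio: 12/(-6) = -2, and -24/12 = -2, so r = -2.
Then A·(-2)^0 = -6 gives A = -6, and P(k) = -6·(-2)^k.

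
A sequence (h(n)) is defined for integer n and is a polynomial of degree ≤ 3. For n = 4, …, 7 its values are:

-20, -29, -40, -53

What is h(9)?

First differences: -9, -11, -13. Second differences: -2, -2.
Level-2 differences are constant, so h has degree 2.
Fitting a degree-2 polynomial gives h(n) = -n² - 4.
Then h(9) = -85.

-85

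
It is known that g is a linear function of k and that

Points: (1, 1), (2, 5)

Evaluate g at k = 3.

9

Write g(k) = ak + b; the 2 given values yield a linear system in the 2 coefficients.
Solving, g(k) = 4k - 3.
Then g(3) = 9.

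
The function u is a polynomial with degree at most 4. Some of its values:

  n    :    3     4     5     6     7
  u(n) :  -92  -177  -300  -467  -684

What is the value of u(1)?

-12

First differences: -85, -123, -167, -217. Second differences: -38, -44, -50. Third differences: -6, -6.
Level-3 differences are constant, so u has degree 3.
Fitting a degree-3 polynomial gives u(n) = -n³ - 7n² + n - 5.
Then u(1) = -12.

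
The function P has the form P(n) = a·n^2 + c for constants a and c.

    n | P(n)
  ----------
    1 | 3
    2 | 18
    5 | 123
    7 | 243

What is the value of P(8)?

From P(1) = 3 and P(2) = 18: 1a + c = 3 and 4a + c = 18.
Subtracting: 3a = 15, so a = 5; then c = 3 − 5·1 = -2.
So P(n) = 5n² − 2, and P(8) = 318.

318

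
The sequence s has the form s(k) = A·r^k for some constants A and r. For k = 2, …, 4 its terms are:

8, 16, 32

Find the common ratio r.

2

Consecutive ratio: 16/8 = 2, and 32/16 = 2, so r = 2.
Then A·2^2 = 8 gives A = 2, and s(k) = 2·2^k.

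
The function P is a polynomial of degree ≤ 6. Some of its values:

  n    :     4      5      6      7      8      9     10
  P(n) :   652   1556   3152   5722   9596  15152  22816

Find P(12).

46412

First differences: 904, 1596, 2570, 3874, 5556, 7664. Second differences: 692, 974, 1304, 1682, 2108. Third differences: 282, 330, 378, 426. Fourth differences: 48, 48, 48.
Level-4 differences are constant, so P has degree 4.
Fitting a degree-4 polynomial gives P(n) = 2n^4 + 3n³ - n² - 8n - 4.
Then P(12) = 46412.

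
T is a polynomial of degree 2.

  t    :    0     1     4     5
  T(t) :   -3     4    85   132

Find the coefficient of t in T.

2

Write T(t) = at² + bt + c; the 4 given values yield a linear system in the 3 coefficients.
Solving, T(t) = 5t² + 2t - 3.
The coefficient of t is 2.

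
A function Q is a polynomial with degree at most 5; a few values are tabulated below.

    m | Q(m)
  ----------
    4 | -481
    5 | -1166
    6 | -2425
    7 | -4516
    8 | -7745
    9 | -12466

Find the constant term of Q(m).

-1

Write Q(m) = am^5 + bm^4 + cm³ + dm² + em + p; the 6 given values yield a linear system in the 6 coefficients.
Solving, the leading coefficient vanishes, and Q(m) = -2m^4 + m³ - 8m - 1.
The constant term is Q(0) = -1.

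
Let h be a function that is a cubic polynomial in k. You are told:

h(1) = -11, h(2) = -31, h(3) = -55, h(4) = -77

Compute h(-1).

-7

Write h(k) = ak³ + bk² + ck + d; the 4 given values yield a linear system in the 4 coefficients.
Solving, h(k) = k³ - 8k² - 3k - 1.
Then h(-1) = -7.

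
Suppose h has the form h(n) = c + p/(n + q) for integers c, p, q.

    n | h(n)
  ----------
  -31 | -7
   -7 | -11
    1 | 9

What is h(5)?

-1

(h(n) − c)(n + q) = p for each data point; the three points give a linear system in c and q, then p follows.
Solving: c = -6, q = 1, p = 30, so h(n) = -6 + 30/(n + 1).
Then h(5) = -6 + 30/6 = -1.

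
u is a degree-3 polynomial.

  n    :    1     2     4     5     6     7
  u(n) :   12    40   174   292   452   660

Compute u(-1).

Write u(n) = an³ + bn² + cn + d; the 6 given values yield a linear system in the 4 coefficients.
Solving, u(n) = n³ + 6n² + 3n + 2.
Then u(-1) = 4.

4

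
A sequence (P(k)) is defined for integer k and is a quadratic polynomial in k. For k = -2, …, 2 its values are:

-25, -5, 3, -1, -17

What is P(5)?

First differences: 20, 8, -4, -16. Second differences: -12, -12, -12.
Level-2 differences are constant, so P has degree 2.
Fitting a degree-2 polynomial gives P(k) = -6k² + 2k + 3.
Then P(5) = -137.

-137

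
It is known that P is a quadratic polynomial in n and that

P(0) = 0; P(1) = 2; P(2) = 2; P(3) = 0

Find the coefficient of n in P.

3

First differences: 2, 0, -2. Second differences: -2, -2.
Level-2 differences are constant, so P has degree 2.
Fitting a degree-2 polynomial gives P(n) = -n² + 3n.
The coefficient of n is 3.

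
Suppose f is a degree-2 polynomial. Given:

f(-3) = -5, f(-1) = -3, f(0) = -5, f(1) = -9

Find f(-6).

-23

Write f(x) = ax² + bx + c; the 4 given values yield a linear system in the 3 coefficients.
Solving, f(x) = -x² - 3x - 5.
Then f(-6) = -23.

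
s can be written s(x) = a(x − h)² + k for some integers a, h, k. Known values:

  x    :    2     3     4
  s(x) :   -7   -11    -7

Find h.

First differences -4, 4; second difference 8 = 2a, so a = 4.
Expanding, the x-coefficient is −2ah = -8h; matching it to the data gives h = 3, and then k = -11.
So s(x) = 4(x − 3)² − 11.
Hence h = 3.

3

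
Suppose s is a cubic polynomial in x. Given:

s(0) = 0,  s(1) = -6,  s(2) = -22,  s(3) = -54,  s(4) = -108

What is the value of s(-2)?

6

First differences: -6, -16, -32, -54. Second differences: -10, -16, -22. Third differences: -6, -6.
Level-3 differences are constant, so s has degree 3.
Fitting a degree-3 polynomial gives s(x) = -x³ - 2x² - 3x.
Then s(-2) = 6.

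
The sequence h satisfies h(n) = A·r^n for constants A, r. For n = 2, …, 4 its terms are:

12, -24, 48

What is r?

Consecutive ratio: -24/12 = -2, and 48/(-24) = -2, so r = -2.
Then A·(-2)^2 = 12 gives A = 3, and h(n) = 3·(-2)^n.

-2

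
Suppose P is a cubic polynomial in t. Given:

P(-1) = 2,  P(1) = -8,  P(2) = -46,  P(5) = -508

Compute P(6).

Write P(t) = at³ + bt² + ct + d; the 4 given values yield a linear system in the 4 coefficients.
Solving, P(t) = -3t³ - 5t² - 2t + 2.
Then P(6) = -838.

-838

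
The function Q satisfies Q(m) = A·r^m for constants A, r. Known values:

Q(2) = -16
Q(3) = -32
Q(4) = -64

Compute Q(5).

Consecutive ratio: -32/(-16) = 2, and -64/(-32) = 2, so r = 2.
Then A·2^2 = -16 gives A = -4, and Q(m) = -4·2^m.
Q(5) = -4·2^5 = -128.

-128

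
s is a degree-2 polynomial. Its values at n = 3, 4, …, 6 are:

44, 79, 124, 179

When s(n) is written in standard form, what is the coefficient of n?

0

First differences: 35, 45, 55. Second differences: 10, 10.
Level-2 differences are constant, so s has degree 2.
Fitting a degree-2 polynomial gives s(n) = 5n² - 1.
The coefficient of n is 0.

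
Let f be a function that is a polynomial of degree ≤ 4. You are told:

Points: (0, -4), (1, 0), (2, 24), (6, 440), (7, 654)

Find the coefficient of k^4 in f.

0

Write f(k) = ak^4 + bk³ + ck² + dk + e; the 5 given values yield a linear system in the 5 coefficients.
Solving, the leading coefficient vanishes, and f(k) = k³ + 7k² - 4k - 4.
The coefficient of k^4 is 0.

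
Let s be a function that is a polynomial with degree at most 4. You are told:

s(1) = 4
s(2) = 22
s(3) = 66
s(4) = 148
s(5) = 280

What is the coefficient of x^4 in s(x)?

0

Write s(x) = ax^4 + bx³ + cx² + dx + e; the 5 given values yield a linear system in the 5 coefficients.
Solving, the leading coefficient vanishes, and s(x) = 2x³ + x² + x.
The coefficient of x^4 is 0.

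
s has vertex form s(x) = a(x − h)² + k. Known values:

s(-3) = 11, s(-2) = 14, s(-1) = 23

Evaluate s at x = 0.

38

First differences 3, 9; second difference 6 = 2a, so a = 3.
Expanding, the x-coefficient is −2ah = -6h; matching it to the data gives h = -3, and then k = 11.
So s(x) = 3(x + 3)² + 11.
s(0) = 3·3² + 11 = 38.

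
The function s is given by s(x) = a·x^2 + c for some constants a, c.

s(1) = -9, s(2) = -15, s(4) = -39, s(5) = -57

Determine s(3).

From s(1) = -9 and s(2) = -15: 1a + c = -9 and 4a + c = -15.
Subtracting: 3a = -6, so a = -2; then c = -9 − (-2)·1 = -7.
So s(x) = -2x² − 7, and s(3) = -25.

-25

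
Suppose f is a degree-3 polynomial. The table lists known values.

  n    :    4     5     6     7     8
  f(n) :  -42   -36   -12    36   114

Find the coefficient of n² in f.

-6

First differences: 6, 24, 48, 78. Second differences: 18, 24, 30. Third differences: 6, 6.
Level-3 differences are constant, so f has degree 3.
Fitting a degree-3 polynomial gives f(n) = n³ - 6n² - n - 6.
The coefficient of n² is -6.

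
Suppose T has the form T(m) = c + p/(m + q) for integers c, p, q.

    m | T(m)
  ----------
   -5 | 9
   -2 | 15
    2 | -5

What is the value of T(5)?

1

(T(m) − c)(m + q) = p for each data point; the three points give a linear system in c and q, then p follows.
Solving: c = 5, q = 0, p = -20, so T(m) = 5 − 20/(m + 0).
Then T(5) = 5 − 20/5 = 1.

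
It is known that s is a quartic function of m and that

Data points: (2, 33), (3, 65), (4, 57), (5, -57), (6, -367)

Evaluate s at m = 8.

Write s(m) = am^4 + bm³ + cm² + dm + e; the 5 given values yield a linear system in the 5 coefficients.
Solving, s(m) = -m^4 + 3m³ + 8m² - 7.
Then s(8) = -2055.

-2055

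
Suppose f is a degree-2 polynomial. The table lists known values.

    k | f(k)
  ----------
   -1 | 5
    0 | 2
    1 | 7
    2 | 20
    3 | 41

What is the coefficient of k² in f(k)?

Write f(k) = ak² + bk + c; the 5 given values yield a linear system in the 3 coefficients.
Solving, f(k) = 4k² + k + 2.
The coefficient of k² is 4.

4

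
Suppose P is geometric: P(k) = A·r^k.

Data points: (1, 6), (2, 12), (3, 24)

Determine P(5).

Consecutive ratio: 12/6 = 2, and 24/12 = 2, so r = 2.
Then A·2^1 = 6 gives A = 3, and P(k) = 3·2^k.
P(5) = 3·2^5 = 96.

96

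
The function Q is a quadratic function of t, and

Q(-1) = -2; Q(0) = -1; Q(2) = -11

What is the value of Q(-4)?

Write Q(t) = at² + bt + c; the 3 given values yield a linear system in the 3 coefficients.
Solving, Q(t) = -2t² - t - 1.
Then Q(-4) = -29.

-29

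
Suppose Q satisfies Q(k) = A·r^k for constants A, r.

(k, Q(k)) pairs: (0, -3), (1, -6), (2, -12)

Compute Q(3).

Consecutive ratio: -6/(-3) = 2, and -12/(-6) = 2, so r = 2.
Then A·2^0 = -3 gives A = -3, and Q(k) = -3·2^k.
Q(3) = -3·2^3 = -24.

-24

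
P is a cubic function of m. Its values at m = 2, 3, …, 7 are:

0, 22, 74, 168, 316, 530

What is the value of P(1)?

First differences: 22, 52, 94, 148, 214. Second differences: 30, 42, 54, 66. Third differences: 12, 12, 12.
Level-3 differences are constant, so P has degree 3.
Fitting a degree-3 polynomial gives P(m) = 2m³ - 3m² - m - 2.
Then P(1) = -4.

-4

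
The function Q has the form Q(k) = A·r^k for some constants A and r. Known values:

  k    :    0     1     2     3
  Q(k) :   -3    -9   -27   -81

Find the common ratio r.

3

Consecutive ratio: -9/(-3) = 3, and -27/(-9) = 3, so r = 3.
Then A·3^0 = -3 gives A = -3, and Q(k) = -3·3^k.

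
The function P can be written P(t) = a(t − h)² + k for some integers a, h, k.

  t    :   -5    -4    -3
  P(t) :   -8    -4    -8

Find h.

-4

First differences 4, -4; second difference -8 = 2a, so a = -4.
Expanding, the t-coefficient is −2ah = 8h; matching it to the data gives h = -4, and then k = -4.
So P(t) = -4(t + 4)² − 4.
Hence h = -4.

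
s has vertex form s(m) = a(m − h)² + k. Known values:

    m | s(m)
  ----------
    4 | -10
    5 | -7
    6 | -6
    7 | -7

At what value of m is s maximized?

First differences 3, 1, -1; second difference -2 = 2a, so a = -1.
Expanding, the m-coefficient is −2ah = 2h; matching it to the data gives h = 6, and then k = -6.
So s(m) = -1(m − 6)² − 6.
Hence h = 6.

6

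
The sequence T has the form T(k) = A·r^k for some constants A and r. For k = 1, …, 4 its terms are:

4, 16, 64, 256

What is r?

4

Consecutive ratio: 16/4 = 4, and 64/16 = 4, so r = 4.
Then A·4^1 = 4 gives A = 1, and T(k) = 1·4^k.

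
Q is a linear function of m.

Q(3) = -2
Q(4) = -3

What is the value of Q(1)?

Write Q(m) = am + b; the 2 given values yield a linear system in the 2 coefficients.
Solving, Q(m) = -m + 1.
Then Q(1) = 0.

0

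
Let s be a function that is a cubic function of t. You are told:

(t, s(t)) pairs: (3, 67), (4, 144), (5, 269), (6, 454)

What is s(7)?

711

Write s(t) = at³ + bt² + ct + d; the 4 given values yield a linear system in the 4 coefficients.
Solving, s(t) = 2t³ + 3t + 4.
Then s(7) = 711.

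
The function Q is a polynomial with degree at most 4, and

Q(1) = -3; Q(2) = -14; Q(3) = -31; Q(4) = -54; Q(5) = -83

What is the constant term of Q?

2

First differences: -11, -17, -23, -29. Second differences: -6, -6, -6.
Level-2 differences are constant, so Q has degree 2.
Fitting a degree-2 polynomial gives Q(x) = -3x² - 2x + 2.
The constant term is Q(0) = 2.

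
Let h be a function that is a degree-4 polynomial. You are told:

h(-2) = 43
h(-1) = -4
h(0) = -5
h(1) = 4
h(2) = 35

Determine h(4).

451

Write h(x) = ax^4 + bx³ + cx² + dx + e; the 5 given values yield a linear system in the 5 coefficients.
Solving, h(x) = 2x^4 - 2x³ + 3x² + 6x - 5.
Then h(4) = 451.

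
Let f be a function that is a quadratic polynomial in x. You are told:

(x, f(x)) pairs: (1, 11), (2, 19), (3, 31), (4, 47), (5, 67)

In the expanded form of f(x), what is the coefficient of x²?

2

First differences: 8, 12, 16, 20. Second differences: 4, 4, 4.
Level-2 differences are constant, so f has degree 2.
Fitting a degree-2 polynomial gives f(x) = 2x² + 2x + 7.
The coefficient of x² is 2.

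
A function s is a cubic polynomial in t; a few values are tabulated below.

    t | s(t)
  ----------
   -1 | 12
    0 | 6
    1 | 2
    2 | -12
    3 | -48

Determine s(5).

First differences: -6, -4, -14, -36. Second differences: 2, -10, -22. Third differences: -12, -12.
Level-3 differences are constant, so s has degree 3.
Fitting a degree-3 polynomial gives s(t) = -2t³ + t² - 3t + 6.
Then s(5) = -234.

-234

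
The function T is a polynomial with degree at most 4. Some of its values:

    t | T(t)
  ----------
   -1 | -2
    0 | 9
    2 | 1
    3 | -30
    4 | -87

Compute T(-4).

Write T(t) = at^4 + bt³ + ct² + dt + e; the 5 given values yield a linear system in the 5 coefficients.
Solving, the leading coefficient vanishes, and T(t) = -t³ - 4t² + 8t + 9.
Then T(-4) = -23.

-23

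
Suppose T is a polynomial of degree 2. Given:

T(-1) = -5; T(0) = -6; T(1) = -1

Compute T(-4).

Write T(n) = an² + bn + c; the 3 given values yield a linear system in the 3 coefficients.
Solving, T(n) = 3n² + 2n - 6.
Then T(-4) = 34.

34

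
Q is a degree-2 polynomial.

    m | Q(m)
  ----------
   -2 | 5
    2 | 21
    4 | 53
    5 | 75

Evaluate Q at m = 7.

Write Q(m) = am² + bm + c; the 4 given values yield a linear system in the 3 coefficients.
Solving, Q(m) = 2m² + 4m + 5.
Then Q(7) = 131.

131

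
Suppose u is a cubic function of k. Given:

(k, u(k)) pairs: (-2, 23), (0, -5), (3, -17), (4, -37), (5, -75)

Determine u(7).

-229

Write u(k) = ak³ + bk² + ck + d; the 5 given values yield a linear system in the 4 coefficients.
Solving, u(k) = -k³ + 3k² - 4k - 5.
Then u(7) = -229.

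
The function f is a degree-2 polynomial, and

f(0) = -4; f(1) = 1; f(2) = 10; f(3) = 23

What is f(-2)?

-2

Write f(t) = at² + bt + c; the 4 given values yield a linear system in the 3 coefficients.
Solving, f(t) = 2t² + 3t - 4.
Then f(-2) = -2.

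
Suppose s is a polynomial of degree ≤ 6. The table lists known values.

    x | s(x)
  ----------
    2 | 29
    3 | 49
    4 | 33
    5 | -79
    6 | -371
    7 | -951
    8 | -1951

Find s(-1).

First differences: 20, -16, -112, -292, -580, -1000. Second differences: -36, -96, -180, -288, -420. Third differences: -60, -84, -108, -132. Fourth differences: -24, -24, -24.
Level-4 differences are constant, so s has degree 4.
Fitting a degree-4 polynomial gives s(x) = -x^4 + 4x³ + x² + 4x + 1.
Then s(-1) = -7.

-7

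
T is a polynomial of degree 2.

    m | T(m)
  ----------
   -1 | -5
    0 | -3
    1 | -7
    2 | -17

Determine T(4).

First differences: 2, -4, -10. Second differences: -6, -6.
Level-2 differences are constant, so T has degree 2.
Fitting a degree-2 polynomial gives T(m) = -3m² - m - 3.
Then T(4) = -55.

-55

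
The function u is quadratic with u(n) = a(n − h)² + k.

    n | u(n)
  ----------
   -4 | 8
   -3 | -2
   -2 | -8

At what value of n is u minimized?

First differences -10, -6; second difference 4 = 2a, so a = 2.
Expanding, the n-coefficient is −2ah = -4h; matching it to the data gives h = -1, and then k = -10.
So u(n) = 2(n + 1)² − 10.
Hence h = -1.

-1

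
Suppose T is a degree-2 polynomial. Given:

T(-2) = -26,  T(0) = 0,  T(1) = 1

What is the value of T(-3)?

-51

Write T(n) = an² + bn + c; the 3 given values yield a linear system in the 3 coefficients.
Solving, T(n) = -4n² + 5n.
Then T(-3) = -51.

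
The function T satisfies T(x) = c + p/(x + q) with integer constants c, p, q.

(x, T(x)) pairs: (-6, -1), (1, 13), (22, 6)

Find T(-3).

-19

(T(x) − c)(x + q) = p for each data point; the three points give a linear system in c and q, then p follows.
Solving: c = 5, q = 2, p = 24, so T(x) = 5 + 24/(x + 2).
Then T(-3) = 5 + 24/(-1) = -19.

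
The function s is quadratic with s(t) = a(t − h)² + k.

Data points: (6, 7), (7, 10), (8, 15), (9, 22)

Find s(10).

First differences 3, 5, 7; second difference 2 = 2a, so a = 1.
Expanding, the t-coefficient is −2ah = -2h; matching it to the data gives h = 5, and then k = 6.
So s(t) = 1(t − 5)² + 6.
s(10) = 1·5² + 6 = 31.

31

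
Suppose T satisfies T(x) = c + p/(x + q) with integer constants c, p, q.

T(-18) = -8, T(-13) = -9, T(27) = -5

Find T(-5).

(T(x) − c)(x + q) = p for each data point; the three points give a linear system in c and q, then p follows.
Solving: c = -6, q = 3, p = 30, so T(x) = -6 + 30/(x + 3).
Then T(-5) = -6 + 30/(-2) = -21.

-21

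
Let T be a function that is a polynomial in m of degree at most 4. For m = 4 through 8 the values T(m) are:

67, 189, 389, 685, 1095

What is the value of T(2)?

First differences: 122, 200, 296, 410. Second differences: 78, 96, 114. Third differences: 18, 18.
Level-3 differences are constant, so T has degree 3.
Fitting a degree-3 polynomial gives T(m) = 3m³ - 6m² - 7m - 1.
Then T(2) = -15.

-15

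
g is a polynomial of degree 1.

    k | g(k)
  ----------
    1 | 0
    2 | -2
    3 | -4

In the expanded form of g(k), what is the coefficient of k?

First differences: -2, -2.
Level-1 differences are constant, so g has degree 1.
Fitting a degree-1 polynomial gives g(k) = -2k + 2.
The coefficient of k is -2.

-2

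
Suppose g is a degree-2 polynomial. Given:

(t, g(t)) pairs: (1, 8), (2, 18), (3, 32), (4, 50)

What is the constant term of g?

First differences: 10, 14, 18. Second differences: 4, 4.
Level-2 differences are constant, so g has degree 2.
Fitting a degree-2 polynomial gives g(t) = 2t² + 4t + 2.
The constant term is g(0) = 2.

2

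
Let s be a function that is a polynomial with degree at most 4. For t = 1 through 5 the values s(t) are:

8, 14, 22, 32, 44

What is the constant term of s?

4

First differences: 6, 8, 10, 12. Second differences: 2, 2, 2.
Level-2 differences are constant, so s has degree 2.
Fitting a degree-2 polynomial gives s(t) = t² + 3t + 4.
The constant term is s(0) = 4.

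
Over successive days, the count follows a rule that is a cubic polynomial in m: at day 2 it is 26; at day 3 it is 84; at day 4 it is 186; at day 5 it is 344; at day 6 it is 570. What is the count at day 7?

Write the value at m as s(m).
First differences: 58, 102, 158, 226. Second differences: 44, 56, 68. Third differences: 12, 12.
Level-3 differences are constant, so s has degree 3.
Fitting a degree-3 polynomial gives s(m) = 2m³ + 4m² - 6.
Then s(7) = 876.

876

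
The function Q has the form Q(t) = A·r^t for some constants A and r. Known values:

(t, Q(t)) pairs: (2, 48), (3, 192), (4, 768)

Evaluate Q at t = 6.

Consecutive ratio: 192/48 = 4, and 768/192 = 4, so r = 4.
Then A·4^2 = 48 gives A = 3, and Q(t) = 3·4^t.
Q(6) = 3·4^6 = 12288.

12288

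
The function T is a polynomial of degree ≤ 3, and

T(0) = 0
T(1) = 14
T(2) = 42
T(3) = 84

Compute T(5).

210

First differences: 14, 28, 42. Second differences: 14, 14.
Level-2 differences are constant, so T has degree 2.
Fitting a degree-2 polynomial gives T(k) = 7k² + 7k.
Then T(5) = 210.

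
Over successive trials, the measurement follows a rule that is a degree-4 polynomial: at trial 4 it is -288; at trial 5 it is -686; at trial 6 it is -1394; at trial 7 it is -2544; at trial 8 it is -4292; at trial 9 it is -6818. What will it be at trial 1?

6

Write the value at x as h(x).
First differences: -398, -708, -1150, -1748, -2526. Second differences: -310, -442, -598, -778. Third differences: -132, -156, -180. Fourth differences: -24, -24.
Level-4 differences are constant, so h has degree 4.
Fitting a degree-4 polynomial gives h(x) = -x^4 - 4x² + 7x + 4.
Then h(1) = 6.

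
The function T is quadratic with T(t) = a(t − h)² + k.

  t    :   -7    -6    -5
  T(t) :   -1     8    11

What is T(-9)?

First differences 9, 3; second difference -6 = 2a, so a = -3.
Expanding, the t-coefficient is −2ah = 6h; matching it to the data gives h = -5, and then k = 11.
So T(t) = -3(t + 5)² + 11.
T(-9) = -3·(-4)² + 11 = -37.

-37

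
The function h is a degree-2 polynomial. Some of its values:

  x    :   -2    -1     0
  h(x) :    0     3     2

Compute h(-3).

Write h(x) = ax² + bx + c; the 3 given values yield a linear system in the 3 coefficients.
Solving, h(x) = -2x² - 3x + 2.
Then h(-3) = -7.

-7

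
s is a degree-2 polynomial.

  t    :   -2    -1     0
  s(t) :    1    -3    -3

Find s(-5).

Write s(t) = at² + bt + c; the 3 given values yield a linear system in the 3 coefficients.
Solving, s(t) = 2t² + 2t - 3.
Then s(-5) = 37.

37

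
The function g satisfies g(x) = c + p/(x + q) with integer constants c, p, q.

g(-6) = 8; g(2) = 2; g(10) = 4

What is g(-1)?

(g(x) − c)(x + q) = p for each data point; the three points give a linear system in c and q, then p follows.
Solving: c = 5, q = 2, p = -12, so g(x) = 5 − 12/(x + 2).
Then g(-1) = 5 − 12/1 = -7.

-7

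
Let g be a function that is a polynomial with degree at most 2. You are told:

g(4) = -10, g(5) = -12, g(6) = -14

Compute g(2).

Write g(k) = ak² + bk + c; the 3 given values yield a linear system in the 3 coefficients.
Solving, the leading coefficient vanishes, and g(k) = -2k - 2.
Then g(2) = -6.

-6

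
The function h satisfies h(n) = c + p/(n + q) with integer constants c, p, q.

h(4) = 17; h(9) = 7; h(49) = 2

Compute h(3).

(h(n) − c)(n + q) = p for each data point; the three points give a linear system in c and q, then p follows.
Solving: c = 1, q = -1, p = 48, so h(n) = 1 + 48/(n − 1).
Then h(3) = 1 + 48/2 = 25.

25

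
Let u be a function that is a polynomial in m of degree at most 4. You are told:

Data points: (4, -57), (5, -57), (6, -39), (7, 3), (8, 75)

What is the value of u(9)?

Write u(m) = am^4 + bm³ + cm² + dm + e; the 5 given values yield a linear system in the 5 coefficients.
Solving, the leading coefficient vanishes, and u(m) = m³ - 6m² - 7m + 3.
Then u(9) = 183.

183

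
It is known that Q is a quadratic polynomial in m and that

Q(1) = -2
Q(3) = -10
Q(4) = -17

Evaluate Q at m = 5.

-26

Write Q(m) = am² + bm + c; the 3 given values yield a linear system in the 3 coefficients.
Solving, Q(m) = -m² - 1.
Then Q(5) = -26.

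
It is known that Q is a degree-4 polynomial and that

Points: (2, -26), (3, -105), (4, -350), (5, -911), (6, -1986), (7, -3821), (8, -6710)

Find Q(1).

First differences: -79, -245, -561, -1075, -1835, -2889. Second differences: -166, -316, -514, -760, -1054. Third differences: -150, -198, -246, -294. Fourth differences: -48, -48, -48.
Level-4 differences are constant, so Q has degree 4.
Fitting a degree-4 polynomial gives Q(n) = -2n^4 + 3n³ - 6n - 6.
Then Q(1) = -11.

-11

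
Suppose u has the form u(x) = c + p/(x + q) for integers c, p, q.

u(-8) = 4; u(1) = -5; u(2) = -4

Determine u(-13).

(u(x) − c)(x + q) = p for each data point; the three points give a linear system in c and q, then p follows.
Solving: c = 0, q = 3, p = -20, so u(x) = -20/(x + 3).
Then u(-13) = 0 − 20/(-10) = 2.

2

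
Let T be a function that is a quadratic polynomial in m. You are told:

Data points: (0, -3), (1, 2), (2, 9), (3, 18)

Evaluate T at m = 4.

29

First differences: 5, 7, 9. Second differences: 2, 2.
Level-2 differences are constant, so T has degree 2.
Fitting a degree-2 polynomial gives T(m) = m² + 4m - 3.
Then T(4) = 29.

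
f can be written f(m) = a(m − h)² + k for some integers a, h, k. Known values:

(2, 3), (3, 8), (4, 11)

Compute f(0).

-13

First differences 5, 3; second difference -2 = 2a, so a = -1.
Expanding, the m-coefficient is −2ah = 2h; matching it to the data gives h = 5, and then k = 12.
So f(m) = -1(m − 5)² + 12.
f(0) = -1·(-5)² + 12 = -13.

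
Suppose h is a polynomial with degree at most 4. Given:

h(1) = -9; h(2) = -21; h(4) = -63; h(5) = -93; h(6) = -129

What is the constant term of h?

-3

Write h(n) = an^4 + bn³ + cn² + dn + e; the 5 given values yield a linear system in the 5 coefficients.
Solving, the top 2 coefficients vanish, and h(n) = -3n² - 3n - 3.
The constant term is h(0) = -3.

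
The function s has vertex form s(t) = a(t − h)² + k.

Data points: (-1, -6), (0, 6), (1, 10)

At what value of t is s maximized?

First differences 12, 4; second difference -8 = 2a, so a = -4.
Expanding, the t-coefficient is −2ah = 8h; matching it to the data gives h = 1, and then k = 10.
So s(t) = -4(t − 1)² + 10.
Hence h = 1.

1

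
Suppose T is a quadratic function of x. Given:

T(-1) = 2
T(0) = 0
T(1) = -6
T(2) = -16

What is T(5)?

First differences: -2, -6, -10. Second differences: -4, -4.
Level-2 differences are constant, so T has degree 2.
Fitting a degree-2 polynomial gives T(x) = -2x² - 4x.
Then T(5) = -70.

-70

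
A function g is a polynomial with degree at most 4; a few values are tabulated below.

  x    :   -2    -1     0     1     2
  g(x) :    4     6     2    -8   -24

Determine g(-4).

Write g(x) = ax^4 + bx³ + cx² + dx + e; the 5 given values yield a linear system in the 5 coefficients.
Solving, the top 2 coefficients vanish, and g(x) = -3x² - 7x + 2.
Then g(-4) = -18.

-18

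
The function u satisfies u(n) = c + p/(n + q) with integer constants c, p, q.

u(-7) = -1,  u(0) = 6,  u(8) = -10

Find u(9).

(u(n) − c)(n + q) = p for each data point; the three points give a linear system in c and q, then p follows.
Solving: c = -4, q = -3, p = -30, so u(n) = -4 − 30/(n − 3).
Then u(9) = -4 − 30/6 = -9.

-9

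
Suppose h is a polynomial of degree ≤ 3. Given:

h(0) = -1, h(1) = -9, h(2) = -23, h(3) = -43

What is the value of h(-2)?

First differences: -8, -14, -20. Second differences: -6, -6.
Level-2 differences are constant, so h has degree 2.
Fitting a degree-2 polynomial gives h(n) = -3n² - 5n - 1.
Then h(-2) = -3.

-3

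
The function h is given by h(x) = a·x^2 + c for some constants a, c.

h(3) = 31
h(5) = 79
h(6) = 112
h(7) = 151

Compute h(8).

From h(3) = 31 and h(5) = 79: 9a + c = 31 and 25a + c = 79.
Subtracting: 16a = 48, so a = 3; then c = 31 − 3·9 = 4.
So h(x) = 3x² + 4, and h(8) = 196.

196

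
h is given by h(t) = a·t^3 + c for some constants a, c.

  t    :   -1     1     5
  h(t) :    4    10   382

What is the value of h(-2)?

From h(-1) = 4 and h(1) = 10: -1a + c = 4 and 1a + c = 10.
Subtracting: 2a = 6, so a = 3; then c = 4 − 3·(-1) = 7.
So h(t) = 3t³ + 7, and h(-2) = -17.

-17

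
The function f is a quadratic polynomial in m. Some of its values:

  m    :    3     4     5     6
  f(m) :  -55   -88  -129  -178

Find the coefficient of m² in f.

First differences: -33, -41, -49. Second differences: -8, -8.
Level-2 differences are constant, so f has degree 2.
Fitting a degree-2 polynomial gives f(m) = -4m² - 5m - 4.
The coefficient of m² is -4.

-4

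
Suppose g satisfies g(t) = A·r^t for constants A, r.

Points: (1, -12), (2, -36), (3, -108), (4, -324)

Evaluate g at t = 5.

-972

Consecutive ratio: -36/(-12) = 3, and -108/(-36) = 3, so r = 3.
Then A·3^1 = -12 gives A = -4, and g(t) = -4·3^t.
g(5) = -4·3^5 = -972.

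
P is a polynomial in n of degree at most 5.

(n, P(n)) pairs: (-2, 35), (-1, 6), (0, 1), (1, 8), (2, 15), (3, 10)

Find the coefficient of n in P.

3

Write P(n) = an^5 + bn^4 + cn³ + dn² + en + p; the 6 given values yield a linear system in the 6 coefficients.
Solving, the top 2 coefficients vanish, and P(n) = -2n³ + 6n² + 3n + 1.
The coefficient of n is 3.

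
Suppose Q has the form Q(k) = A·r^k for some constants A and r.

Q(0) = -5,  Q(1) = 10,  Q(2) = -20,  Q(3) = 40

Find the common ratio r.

-2

Consecutive ratio: 10/(-5) = -2, and -20/10 = -2, so r = -2.
Then A·(-2)^0 = -5 gives A = -5, and Q(k) = -5·(-2)^k.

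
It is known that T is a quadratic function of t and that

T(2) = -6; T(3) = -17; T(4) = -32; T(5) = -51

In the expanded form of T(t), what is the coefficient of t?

First differences: -11, -15, -19. Second differences: -4, -4.
Level-2 differences are constant, so T has degree 2.
Fitting a degree-2 polynomial gives T(t) = -2t² - t + 4.
The coefficient of t is -1.

-1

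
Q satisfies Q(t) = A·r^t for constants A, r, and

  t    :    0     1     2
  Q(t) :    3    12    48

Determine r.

4

Consecutive ratio: 12/3 = 4, and 48/12 = 4, so r = 4.
Then A·4^0 = 3 gives A = 3, and Q(t) = 3·4^t.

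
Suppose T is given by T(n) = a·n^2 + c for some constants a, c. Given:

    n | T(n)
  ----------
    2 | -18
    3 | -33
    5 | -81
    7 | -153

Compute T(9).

From T(2) = -18 and T(3) = -33: 4a + c = -18 and 9a + c = -33.
Subtracting: 5a = -15, so a = -3; then c = -18 − (-3)·4 = -6.
So T(n) = -3n² − 6, and T(9) = -249.

-249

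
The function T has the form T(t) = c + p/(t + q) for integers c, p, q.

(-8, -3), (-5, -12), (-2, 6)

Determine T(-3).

(T(t) − c)(t + q) = p for each data point; the three points give a linear system in c and q, then p follows.
Solving: c = 0, q = 4, p = 12, so T(t) = 12/(t + 4).
Then T(-3) = 0 + 12/1 = 12.

12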